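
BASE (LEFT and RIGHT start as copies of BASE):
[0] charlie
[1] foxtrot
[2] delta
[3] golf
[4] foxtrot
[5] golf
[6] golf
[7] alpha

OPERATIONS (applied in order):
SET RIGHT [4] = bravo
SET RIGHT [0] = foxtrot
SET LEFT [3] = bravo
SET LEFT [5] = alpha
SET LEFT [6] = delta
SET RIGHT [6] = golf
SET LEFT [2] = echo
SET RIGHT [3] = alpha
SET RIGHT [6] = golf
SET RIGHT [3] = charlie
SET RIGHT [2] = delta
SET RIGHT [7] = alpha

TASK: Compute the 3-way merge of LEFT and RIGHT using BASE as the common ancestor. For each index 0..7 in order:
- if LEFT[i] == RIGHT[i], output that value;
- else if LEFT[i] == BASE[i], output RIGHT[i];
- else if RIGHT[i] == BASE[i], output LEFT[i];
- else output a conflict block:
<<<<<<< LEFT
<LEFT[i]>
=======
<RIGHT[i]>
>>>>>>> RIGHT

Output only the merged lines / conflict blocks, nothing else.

Final LEFT:  [charlie, foxtrot, echo, bravo, foxtrot, alpha, delta, alpha]
Final RIGHT: [foxtrot, foxtrot, delta, charlie, bravo, golf, golf, alpha]
i=0: L=charlie=BASE, R=foxtrot -> take RIGHT -> foxtrot
i=1: L=foxtrot R=foxtrot -> agree -> foxtrot
i=2: L=echo, R=delta=BASE -> take LEFT -> echo
i=3: BASE=golf L=bravo R=charlie all differ -> CONFLICT
i=4: L=foxtrot=BASE, R=bravo -> take RIGHT -> bravo
i=5: L=alpha, R=golf=BASE -> take LEFT -> alpha
i=6: L=delta, R=golf=BASE -> take LEFT -> delta
i=7: L=alpha R=alpha -> agree -> alpha

Answer: foxtrot
foxtrot
echo
<<<<<<< LEFT
bravo
=======
charlie
>>>>>>> RIGHT
bravo
alpha
delta
alpha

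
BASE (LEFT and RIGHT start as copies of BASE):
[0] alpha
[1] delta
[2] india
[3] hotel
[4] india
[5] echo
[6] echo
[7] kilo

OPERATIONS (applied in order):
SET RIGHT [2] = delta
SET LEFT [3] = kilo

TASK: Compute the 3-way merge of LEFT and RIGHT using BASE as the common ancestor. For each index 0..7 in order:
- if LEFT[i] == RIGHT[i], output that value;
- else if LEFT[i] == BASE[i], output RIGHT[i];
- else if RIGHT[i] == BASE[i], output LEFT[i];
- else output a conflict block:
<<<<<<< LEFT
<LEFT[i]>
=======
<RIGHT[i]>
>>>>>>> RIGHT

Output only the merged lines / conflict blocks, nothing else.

Answer: alpha
delta
delta
kilo
india
echo
echo
kilo

Derivation:
Final LEFT:  [alpha, delta, india, kilo, india, echo, echo, kilo]
Final RIGHT: [alpha, delta, delta, hotel, india, echo, echo, kilo]
i=0: L=alpha R=alpha -> agree -> alpha
i=1: L=delta R=delta -> agree -> delta
i=2: L=india=BASE, R=delta -> take RIGHT -> delta
i=3: L=kilo, R=hotel=BASE -> take LEFT -> kilo
i=4: L=india R=india -> agree -> india
i=5: L=echo R=echo -> agree -> echo
i=6: L=echo R=echo -> agree -> echo
i=7: L=kilo R=kilo -> agree -> kilo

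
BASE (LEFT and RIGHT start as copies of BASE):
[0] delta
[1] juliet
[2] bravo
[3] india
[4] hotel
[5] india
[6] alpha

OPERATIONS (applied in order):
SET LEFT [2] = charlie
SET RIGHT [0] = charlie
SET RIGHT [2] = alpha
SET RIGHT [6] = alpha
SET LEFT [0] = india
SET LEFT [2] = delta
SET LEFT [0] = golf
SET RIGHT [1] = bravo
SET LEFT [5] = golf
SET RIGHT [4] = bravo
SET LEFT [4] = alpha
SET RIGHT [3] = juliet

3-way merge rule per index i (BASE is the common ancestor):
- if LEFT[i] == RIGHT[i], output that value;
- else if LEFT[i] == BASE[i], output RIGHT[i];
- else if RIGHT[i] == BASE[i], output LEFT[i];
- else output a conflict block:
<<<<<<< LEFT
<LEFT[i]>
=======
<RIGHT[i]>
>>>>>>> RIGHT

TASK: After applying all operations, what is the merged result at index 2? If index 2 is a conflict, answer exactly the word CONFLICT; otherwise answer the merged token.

Final LEFT:  [golf, juliet, delta, india, alpha, golf, alpha]
Final RIGHT: [charlie, bravo, alpha, juliet, bravo, india, alpha]
i=0: BASE=delta L=golf R=charlie all differ -> CONFLICT
i=1: L=juliet=BASE, R=bravo -> take RIGHT -> bravo
i=2: BASE=bravo L=delta R=alpha all differ -> CONFLICT
i=3: L=india=BASE, R=juliet -> take RIGHT -> juliet
i=4: BASE=hotel L=alpha R=bravo all differ -> CONFLICT
i=5: L=golf, R=india=BASE -> take LEFT -> golf
i=6: L=alpha R=alpha -> agree -> alpha
Index 2 -> CONFLICT

Answer: CONFLICT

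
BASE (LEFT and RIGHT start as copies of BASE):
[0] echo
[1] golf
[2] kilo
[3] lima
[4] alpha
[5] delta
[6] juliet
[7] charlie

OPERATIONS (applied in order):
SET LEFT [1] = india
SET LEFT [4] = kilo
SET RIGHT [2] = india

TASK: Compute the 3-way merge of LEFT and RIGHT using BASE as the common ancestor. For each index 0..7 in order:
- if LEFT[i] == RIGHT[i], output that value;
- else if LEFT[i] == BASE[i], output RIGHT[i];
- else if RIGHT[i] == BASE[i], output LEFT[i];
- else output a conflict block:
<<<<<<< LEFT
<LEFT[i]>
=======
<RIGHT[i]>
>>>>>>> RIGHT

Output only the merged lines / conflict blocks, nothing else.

Final LEFT:  [echo, india, kilo, lima, kilo, delta, juliet, charlie]
Final RIGHT: [echo, golf, india, lima, alpha, delta, juliet, charlie]
i=0: L=echo R=echo -> agree -> echo
i=1: L=india, R=golf=BASE -> take LEFT -> india
i=2: L=kilo=BASE, R=india -> take RIGHT -> india
i=3: L=lima R=lima -> agree -> lima
i=4: L=kilo, R=alpha=BASE -> take LEFT -> kilo
i=5: L=delta R=delta -> agree -> delta
i=6: L=juliet R=juliet -> agree -> juliet
i=7: L=charlie R=charlie -> agree -> charlie

Answer: echo
india
india
lima
kilo
delta
juliet
charlie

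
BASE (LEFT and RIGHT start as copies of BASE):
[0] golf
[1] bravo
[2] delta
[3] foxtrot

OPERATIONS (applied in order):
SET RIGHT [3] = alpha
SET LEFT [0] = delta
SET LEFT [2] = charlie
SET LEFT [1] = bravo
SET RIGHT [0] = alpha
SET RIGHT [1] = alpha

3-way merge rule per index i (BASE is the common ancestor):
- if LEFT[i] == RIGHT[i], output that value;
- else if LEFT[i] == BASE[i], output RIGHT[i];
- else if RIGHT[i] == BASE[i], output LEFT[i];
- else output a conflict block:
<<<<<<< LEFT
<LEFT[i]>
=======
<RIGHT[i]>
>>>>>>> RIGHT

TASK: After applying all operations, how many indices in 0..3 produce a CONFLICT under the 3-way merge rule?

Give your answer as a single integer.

Final LEFT:  [delta, bravo, charlie, foxtrot]
Final RIGHT: [alpha, alpha, delta, alpha]
i=0: BASE=golf L=delta R=alpha all differ -> CONFLICT
i=1: L=bravo=BASE, R=alpha -> take RIGHT -> alpha
i=2: L=charlie, R=delta=BASE -> take LEFT -> charlie
i=3: L=foxtrot=BASE, R=alpha -> take RIGHT -> alpha
Conflict count: 1

Answer: 1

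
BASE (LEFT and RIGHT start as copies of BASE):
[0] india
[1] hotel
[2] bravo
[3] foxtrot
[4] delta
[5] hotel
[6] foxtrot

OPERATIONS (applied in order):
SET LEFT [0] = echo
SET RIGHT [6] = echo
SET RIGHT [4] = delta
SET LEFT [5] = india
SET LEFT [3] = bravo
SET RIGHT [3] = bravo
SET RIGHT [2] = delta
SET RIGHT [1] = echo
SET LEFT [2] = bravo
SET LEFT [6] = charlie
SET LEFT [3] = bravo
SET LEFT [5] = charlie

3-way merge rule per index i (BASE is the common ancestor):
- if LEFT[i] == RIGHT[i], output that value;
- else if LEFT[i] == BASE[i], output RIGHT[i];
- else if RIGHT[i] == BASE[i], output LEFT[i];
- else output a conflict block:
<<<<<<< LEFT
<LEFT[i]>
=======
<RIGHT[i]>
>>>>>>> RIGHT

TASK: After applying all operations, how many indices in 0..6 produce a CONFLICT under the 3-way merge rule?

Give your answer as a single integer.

Final LEFT:  [echo, hotel, bravo, bravo, delta, charlie, charlie]
Final RIGHT: [india, echo, delta, bravo, delta, hotel, echo]
i=0: L=echo, R=india=BASE -> take LEFT -> echo
i=1: L=hotel=BASE, R=echo -> take RIGHT -> echo
i=2: L=bravo=BASE, R=delta -> take RIGHT -> delta
i=3: L=bravo R=bravo -> agree -> bravo
i=4: L=delta R=delta -> agree -> delta
i=5: L=charlie, R=hotel=BASE -> take LEFT -> charlie
i=6: BASE=foxtrot L=charlie R=echo all differ -> CONFLICT
Conflict count: 1

Answer: 1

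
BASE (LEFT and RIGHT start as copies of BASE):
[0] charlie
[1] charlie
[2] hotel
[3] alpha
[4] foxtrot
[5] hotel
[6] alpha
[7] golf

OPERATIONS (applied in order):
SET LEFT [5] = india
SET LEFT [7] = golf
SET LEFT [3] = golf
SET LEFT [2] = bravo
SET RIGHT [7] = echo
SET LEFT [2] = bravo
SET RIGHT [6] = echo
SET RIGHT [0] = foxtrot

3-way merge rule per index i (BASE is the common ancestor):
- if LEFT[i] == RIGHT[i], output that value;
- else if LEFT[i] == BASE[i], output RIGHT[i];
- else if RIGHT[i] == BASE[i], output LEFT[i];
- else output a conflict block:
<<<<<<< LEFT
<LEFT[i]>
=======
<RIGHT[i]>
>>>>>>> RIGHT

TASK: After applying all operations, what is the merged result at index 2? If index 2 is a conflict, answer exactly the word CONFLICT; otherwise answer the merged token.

Answer: bravo

Derivation:
Final LEFT:  [charlie, charlie, bravo, golf, foxtrot, india, alpha, golf]
Final RIGHT: [foxtrot, charlie, hotel, alpha, foxtrot, hotel, echo, echo]
i=0: L=charlie=BASE, R=foxtrot -> take RIGHT -> foxtrot
i=1: L=charlie R=charlie -> agree -> charlie
i=2: L=bravo, R=hotel=BASE -> take LEFT -> bravo
i=3: L=golf, R=alpha=BASE -> take LEFT -> golf
i=4: L=foxtrot R=foxtrot -> agree -> foxtrot
i=5: L=india, R=hotel=BASE -> take LEFT -> india
i=6: L=alpha=BASE, R=echo -> take RIGHT -> echo
i=7: L=golf=BASE, R=echo -> take RIGHT -> echo
Index 2 -> bravo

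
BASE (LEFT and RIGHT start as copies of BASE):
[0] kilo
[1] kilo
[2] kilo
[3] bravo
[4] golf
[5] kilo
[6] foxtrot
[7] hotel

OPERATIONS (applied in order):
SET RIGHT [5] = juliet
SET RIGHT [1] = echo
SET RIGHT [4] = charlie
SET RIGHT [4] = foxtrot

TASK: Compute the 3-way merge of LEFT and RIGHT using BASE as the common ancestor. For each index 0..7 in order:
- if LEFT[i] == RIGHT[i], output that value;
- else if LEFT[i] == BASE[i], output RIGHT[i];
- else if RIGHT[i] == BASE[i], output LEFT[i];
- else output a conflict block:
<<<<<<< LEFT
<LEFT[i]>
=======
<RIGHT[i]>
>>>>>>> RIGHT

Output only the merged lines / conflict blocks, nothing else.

Final LEFT:  [kilo, kilo, kilo, bravo, golf, kilo, foxtrot, hotel]
Final RIGHT: [kilo, echo, kilo, bravo, foxtrot, juliet, foxtrot, hotel]
i=0: L=kilo R=kilo -> agree -> kilo
i=1: L=kilo=BASE, R=echo -> take RIGHT -> echo
i=2: L=kilo R=kilo -> agree -> kilo
i=3: L=bravo R=bravo -> agree -> bravo
i=4: L=golf=BASE, R=foxtrot -> take RIGHT -> foxtrot
i=5: L=kilo=BASE, R=juliet -> take RIGHT -> juliet
i=6: L=foxtrot R=foxtrot -> agree -> foxtrot
i=7: L=hotel R=hotel -> agree -> hotel

Answer: kilo
echo
kilo
bravo
foxtrot
juliet
foxtrot
hotel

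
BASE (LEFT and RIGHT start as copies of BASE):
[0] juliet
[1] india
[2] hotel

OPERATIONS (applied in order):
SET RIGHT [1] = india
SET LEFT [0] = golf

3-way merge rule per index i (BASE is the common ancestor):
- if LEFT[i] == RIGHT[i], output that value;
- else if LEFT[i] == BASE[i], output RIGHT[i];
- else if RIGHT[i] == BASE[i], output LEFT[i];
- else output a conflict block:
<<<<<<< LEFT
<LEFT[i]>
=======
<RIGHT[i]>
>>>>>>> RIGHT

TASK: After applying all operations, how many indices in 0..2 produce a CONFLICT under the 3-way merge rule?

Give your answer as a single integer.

Final LEFT:  [golf, india, hotel]
Final RIGHT: [juliet, india, hotel]
i=0: L=golf, R=juliet=BASE -> take LEFT -> golf
i=1: L=india R=india -> agree -> india
i=2: L=hotel R=hotel -> agree -> hotel
Conflict count: 0

Answer: 0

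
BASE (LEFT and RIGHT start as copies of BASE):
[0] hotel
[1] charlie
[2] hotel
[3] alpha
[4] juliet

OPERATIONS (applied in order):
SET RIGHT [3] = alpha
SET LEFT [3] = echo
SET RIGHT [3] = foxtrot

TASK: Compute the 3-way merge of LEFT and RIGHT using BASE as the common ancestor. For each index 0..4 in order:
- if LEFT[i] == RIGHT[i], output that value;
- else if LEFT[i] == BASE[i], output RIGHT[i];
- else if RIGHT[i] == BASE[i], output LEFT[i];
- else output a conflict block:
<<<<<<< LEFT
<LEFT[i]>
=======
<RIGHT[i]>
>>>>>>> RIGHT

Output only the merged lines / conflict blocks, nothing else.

Answer: hotel
charlie
hotel
<<<<<<< LEFT
echo
=======
foxtrot
>>>>>>> RIGHT
juliet

Derivation:
Final LEFT:  [hotel, charlie, hotel, echo, juliet]
Final RIGHT: [hotel, charlie, hotel, foxtrot, juliet]
i=0: L=hotel R=hotel -> agree -> hotel
i=1: L=charlie R=charlie -> agree -> charlie
i=2: L=hotel R=hotel -> agree -> hotel
i=3: BASE=alpha L=echo R=foxtrot all differ -> CONFLICT
i=4: L=juliet R=juliet -> agree -> juliet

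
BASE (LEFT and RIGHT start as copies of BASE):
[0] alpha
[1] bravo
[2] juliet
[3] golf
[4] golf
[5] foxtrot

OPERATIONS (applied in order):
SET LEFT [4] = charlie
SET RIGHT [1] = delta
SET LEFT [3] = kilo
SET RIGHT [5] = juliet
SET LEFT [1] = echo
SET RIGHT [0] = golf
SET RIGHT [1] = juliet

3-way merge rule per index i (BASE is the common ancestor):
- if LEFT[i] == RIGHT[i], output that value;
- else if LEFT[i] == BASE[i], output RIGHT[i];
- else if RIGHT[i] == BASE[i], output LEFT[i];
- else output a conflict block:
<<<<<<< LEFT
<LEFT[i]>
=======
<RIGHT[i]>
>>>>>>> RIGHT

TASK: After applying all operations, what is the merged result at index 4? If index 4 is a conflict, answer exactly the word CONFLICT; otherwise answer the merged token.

Answer: charlie

Derivation:
Final LEFT:  [alpha, echo, juliet, kilo, charlie, foxtrot]
Final RIGHT: [golf, juliet, juliet, golf, golf, juliet]
i=0: L=alpha=BASE, R=golf -> take RIGHT -> golf
i=1: BASE=bravo L=echo R=juliet all differ -> CONFLICT
i=2: L=juliet R=juliet -> agree -> juliet
i=3: L=kilo, R=golf=BASE -> take LEFT -> kilo
i=4: L=charlie, R=golf=BASE -> take LEFT -> charlie
i=5: L=foxtrot=BASE, R=juliet -> take RIGHT -> juliet
Index 4 -> charlie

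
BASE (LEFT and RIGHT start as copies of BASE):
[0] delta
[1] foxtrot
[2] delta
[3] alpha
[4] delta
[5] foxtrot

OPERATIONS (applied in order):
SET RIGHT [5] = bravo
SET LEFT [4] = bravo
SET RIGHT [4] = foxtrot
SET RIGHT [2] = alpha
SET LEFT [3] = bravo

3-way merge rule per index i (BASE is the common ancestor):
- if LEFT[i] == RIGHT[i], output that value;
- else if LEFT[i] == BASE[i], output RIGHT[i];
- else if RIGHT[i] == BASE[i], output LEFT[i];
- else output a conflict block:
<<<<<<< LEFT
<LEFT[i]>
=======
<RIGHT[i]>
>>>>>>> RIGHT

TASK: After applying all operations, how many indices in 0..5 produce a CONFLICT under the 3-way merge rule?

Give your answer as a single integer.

Answer: 1

Derivation:
Final LEFT:  [delta, foxtrot, delta, bravo, bravo, foxtrot]
Final RIGHT: [delta, foxtrot, alpha, alpha, foxtrot, bravo]
i=0: L=delta R=delta -> agree -> delta
i=1: L=foxtrot R=foxtrot -> agree -> foxtrot
i=2: L=delta=BASE, R=alpha -> take RIGHT -> alpha
i=3: L=bravo, R=alpha=BASE -> take LEFT -> bravo
i=4: BASE=delta L=bravo R=foxtrot all differ -> CONFLICT
i=5: L=foxtrot=BASE, R=bravo -> take RIGHT -> bravo
Conflict count: 1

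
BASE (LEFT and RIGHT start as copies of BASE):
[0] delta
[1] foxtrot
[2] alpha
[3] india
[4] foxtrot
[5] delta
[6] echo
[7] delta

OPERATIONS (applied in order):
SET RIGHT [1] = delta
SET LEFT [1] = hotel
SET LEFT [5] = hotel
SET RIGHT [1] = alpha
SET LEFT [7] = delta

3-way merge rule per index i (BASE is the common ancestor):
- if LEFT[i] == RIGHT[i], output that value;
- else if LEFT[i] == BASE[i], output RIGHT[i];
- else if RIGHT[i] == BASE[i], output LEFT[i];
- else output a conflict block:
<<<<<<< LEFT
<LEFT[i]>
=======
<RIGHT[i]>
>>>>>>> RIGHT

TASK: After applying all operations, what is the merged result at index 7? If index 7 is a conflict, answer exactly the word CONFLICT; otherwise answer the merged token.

Final LEFT:  [delta, hotel, alpha, india, foxtrot, hotel, echo, delta]
Final RIGHT: [delta, alpha, alpha, india, foxtrot, delta, echo, delta]
i=0: L=delta R=delta -> agree -> delta
i=1: BASE=foxtrot L=hotel R=alpha all differ -> CONFLICT
i=2: L=alpha R=alpha -> agree -> alpha
i=3: L=india R=india -> agree -> india
i=4: L=foxtrot R=foxtrot -> agree -> foxtrot
i=5: L=hotel, R=delta=BASE -> take LEFT -> hotel
i=6: L=echo R=echo -> agree -> echo
i=7: L=delta R=delta -> agree -> delta
Index 7 -> delta

Answer: delta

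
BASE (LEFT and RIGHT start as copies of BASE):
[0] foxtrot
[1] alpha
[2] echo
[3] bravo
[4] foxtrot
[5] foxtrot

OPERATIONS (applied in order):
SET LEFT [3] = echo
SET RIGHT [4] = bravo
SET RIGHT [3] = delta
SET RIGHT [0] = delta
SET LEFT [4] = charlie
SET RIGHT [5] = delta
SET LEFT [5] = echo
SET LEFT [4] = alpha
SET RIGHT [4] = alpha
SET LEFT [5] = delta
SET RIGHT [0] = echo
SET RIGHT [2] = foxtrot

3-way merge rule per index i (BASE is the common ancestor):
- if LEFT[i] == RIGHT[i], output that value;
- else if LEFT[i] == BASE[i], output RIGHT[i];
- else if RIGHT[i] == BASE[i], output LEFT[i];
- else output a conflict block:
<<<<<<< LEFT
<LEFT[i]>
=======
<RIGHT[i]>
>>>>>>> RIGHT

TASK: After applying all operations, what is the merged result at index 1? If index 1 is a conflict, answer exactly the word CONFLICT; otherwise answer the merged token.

Final LEFT:  [foxtrot, alpha, echo, echo, alpha, delta]
Final RIGHT: [echo, alpha, foxtrot, delta, alpha, delta]
i=0: L=foxtrot=BASE, R=echo -> take RIGHT -> echo
i=1: L=alpha R=alpha -> agree -> alpha
i=2: L=echo=BASE, R=foxtrot -> take RIGHT -> foxtrot
i=3: BASE=bravo L=echo R=delta all differ -> CONFLICT
i=4: L=alpha R=alpha -> agree -> alpha
i=5: L=delta R=delta -> agree -> delta
Index 1 -> alpha

Answer: alpha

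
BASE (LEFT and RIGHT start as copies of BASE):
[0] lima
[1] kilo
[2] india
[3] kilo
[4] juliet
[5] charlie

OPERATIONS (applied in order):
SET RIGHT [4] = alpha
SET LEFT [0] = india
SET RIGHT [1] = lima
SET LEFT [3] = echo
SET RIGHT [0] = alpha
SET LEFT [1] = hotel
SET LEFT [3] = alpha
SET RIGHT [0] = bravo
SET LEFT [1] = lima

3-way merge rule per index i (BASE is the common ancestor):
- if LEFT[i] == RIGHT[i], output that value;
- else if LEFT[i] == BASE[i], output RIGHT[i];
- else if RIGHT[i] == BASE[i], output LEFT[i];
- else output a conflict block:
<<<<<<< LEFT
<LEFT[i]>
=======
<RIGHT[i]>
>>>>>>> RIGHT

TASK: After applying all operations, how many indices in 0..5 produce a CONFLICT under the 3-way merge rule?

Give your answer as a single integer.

Final LEFT:  [india, lima, india, alpha, juliet, charlie]
Final RIGHT: [bravo, lima, india, kilo, alpha, charlie]
i=0: BASE=lima L=india R=bravo all differ -> CONFLICT
i=1: L=lima R=lima -> agree -> lima
i=2: L=india R=india -> agree -> india
i=3: L=alpha, R=kilo=BASE -> take LEFT -> alpha
i=4: L=juliet=BASE, R=alpha -> take RIGHT -> alpha
i=5: L=charlie R=charlie -> agree -> charlie
Conflict count: 1

Answer: 1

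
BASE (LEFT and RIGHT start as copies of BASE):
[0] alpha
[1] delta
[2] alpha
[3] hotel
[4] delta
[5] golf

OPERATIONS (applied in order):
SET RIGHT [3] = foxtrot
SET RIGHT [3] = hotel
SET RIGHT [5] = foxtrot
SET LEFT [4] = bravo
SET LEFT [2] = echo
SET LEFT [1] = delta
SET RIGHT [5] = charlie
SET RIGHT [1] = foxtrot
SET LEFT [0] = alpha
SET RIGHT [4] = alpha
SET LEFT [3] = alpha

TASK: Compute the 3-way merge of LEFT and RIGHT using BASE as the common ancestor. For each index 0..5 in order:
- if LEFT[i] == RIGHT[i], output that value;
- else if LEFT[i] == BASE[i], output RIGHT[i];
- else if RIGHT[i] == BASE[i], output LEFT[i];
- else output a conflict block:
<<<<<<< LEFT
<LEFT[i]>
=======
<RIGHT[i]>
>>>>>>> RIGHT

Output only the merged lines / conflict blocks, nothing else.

Answer: alpha
foxtrot
echo
alpha
<<<<<<< LEFT
bravo
=======
alpha
>>>>>>> RIGHT
charlie

Derivation:
Final LEFT:  [alpha, delta, echo, alpha, bravo, golf]
Final RIGHT: [alpha, foxtrot, alpha, hotel, alpha, charlie]
i=0: L=alpha R=alpha -> agree -> alpha
i=1: L=delta=BASE, R=foxtrot -> take RIGHT -> foxtrot
i=2: L=echo, R=alpha=BASE -> take LEFT -> echo
i=3: L=alpha, R=hotel=BASE -> take LEFT -> alpha
i=4: BASE=delta L=bravo R=alpha all differ -> CONFLICT
i=5: L=golf=BASE, R=charlie -> take RIGHT -> charlie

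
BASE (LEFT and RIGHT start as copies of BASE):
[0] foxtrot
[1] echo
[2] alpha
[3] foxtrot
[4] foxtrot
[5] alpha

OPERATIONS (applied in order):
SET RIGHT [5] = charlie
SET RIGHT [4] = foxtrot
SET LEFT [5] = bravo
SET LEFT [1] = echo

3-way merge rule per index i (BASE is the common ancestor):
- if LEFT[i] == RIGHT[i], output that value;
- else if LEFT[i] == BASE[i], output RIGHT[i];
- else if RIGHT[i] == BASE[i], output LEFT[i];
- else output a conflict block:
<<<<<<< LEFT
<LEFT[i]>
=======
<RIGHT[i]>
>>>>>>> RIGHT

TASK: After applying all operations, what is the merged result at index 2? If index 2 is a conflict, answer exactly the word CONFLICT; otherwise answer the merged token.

Final LEFT:  [foxtrot, echo, alpha, foxtrot, foxtrot, bravo]
Final RIGHT: [foxtrot, echo, alpha, foxtrot, foxtrot, charlie]
i=0: L=foxtrot R=foxtrot -> agree -> foxtrot
i=1: L=echo R=echo -> agree -> echo
i=2: L=alpha R=alpha -> agree -> alpha
i=3: L=foxtrot R=foxtrot -> agree -> foxtrot
i=4: L=foxtrot R=foxtrot -> agree -> foxtrot
i=5: BASE=alpha L=bravo R=charlie all differ -> CONFLICT
Index 2 -> alpha

Answer: alpha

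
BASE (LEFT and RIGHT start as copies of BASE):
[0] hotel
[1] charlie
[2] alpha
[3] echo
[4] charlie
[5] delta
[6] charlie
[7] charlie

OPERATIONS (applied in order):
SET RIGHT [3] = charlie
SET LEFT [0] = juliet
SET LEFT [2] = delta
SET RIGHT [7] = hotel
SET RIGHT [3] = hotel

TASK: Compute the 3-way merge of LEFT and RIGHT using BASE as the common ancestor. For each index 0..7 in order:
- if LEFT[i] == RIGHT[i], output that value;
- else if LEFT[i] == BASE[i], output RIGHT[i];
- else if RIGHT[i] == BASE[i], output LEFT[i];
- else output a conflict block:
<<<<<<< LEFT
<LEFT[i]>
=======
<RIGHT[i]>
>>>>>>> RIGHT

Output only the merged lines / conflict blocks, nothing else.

Final LEFT:  [juliet, charlie, delta, echo, charlie, delta, charlie, charlie]
Final RIGHT: [hotel, charlie, alpha, hotel, charlie, delta, charlie, hotel]
i=0: L=juliet, R=hotel=BASE -> take LEFT -> juliet
i=1: L=charlie R=charlie -> agree -> charlie
i=2: L=delta, R=alpha=BASE -> take LEFT -> delta
i=3: L=echo=BASE, R=hotel -> take RIGHT -> hotel
i=4: L=charlie R=charlie -> agree -> charlie
i=5: L=delta R=delta -> agree -> delta
i=6: L=charlie R=charlie -> agree -> charlie
i=7: L=charlie=BASE, R=hotel -> take RIGHT -> hotel

Answer: juliet
charlie
delta
hotel
charlie
delta
charlie
hotel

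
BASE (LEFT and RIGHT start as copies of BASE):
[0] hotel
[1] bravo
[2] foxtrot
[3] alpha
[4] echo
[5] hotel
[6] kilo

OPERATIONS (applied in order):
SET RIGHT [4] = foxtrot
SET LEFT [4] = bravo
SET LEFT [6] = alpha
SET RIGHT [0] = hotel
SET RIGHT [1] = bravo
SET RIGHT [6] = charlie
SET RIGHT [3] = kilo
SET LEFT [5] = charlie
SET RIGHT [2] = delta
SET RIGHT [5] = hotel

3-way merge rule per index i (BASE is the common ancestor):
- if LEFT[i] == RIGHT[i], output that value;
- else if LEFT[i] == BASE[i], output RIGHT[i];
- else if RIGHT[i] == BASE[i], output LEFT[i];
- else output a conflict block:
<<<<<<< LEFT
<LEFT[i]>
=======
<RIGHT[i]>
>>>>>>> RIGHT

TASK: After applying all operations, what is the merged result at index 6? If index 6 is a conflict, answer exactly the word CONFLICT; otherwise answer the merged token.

Final LEFT:  [hotel, bravo, foxtrot, alpha, bravo, charlie, alpha]
Final RIGHT: [hotel, bravo, delta, kilo, foxtrot, hotel, charlie]
i=0: L=hotel R=hotel -> agree -> hotel
i=1: L=bravo R=bravo -> agree -> bravo
i=2: L=foxtrot=BASE, R=delta -> take RIGHT -> delta
i=3: L=alpha=BASE, R=kilo -> take RIGHT -> kilo
i=4: BASE=echo L=bravo R=foxtrot all differ -> CONFLICT
i=5: L=charlie, R=hotel=BASE -> take LEFT -> charlie
i=6: BASE=kilo L=alpha R=charlie all differ -> CONFLICT
Index 6 -> CONFLICT

Answer: CONFLICT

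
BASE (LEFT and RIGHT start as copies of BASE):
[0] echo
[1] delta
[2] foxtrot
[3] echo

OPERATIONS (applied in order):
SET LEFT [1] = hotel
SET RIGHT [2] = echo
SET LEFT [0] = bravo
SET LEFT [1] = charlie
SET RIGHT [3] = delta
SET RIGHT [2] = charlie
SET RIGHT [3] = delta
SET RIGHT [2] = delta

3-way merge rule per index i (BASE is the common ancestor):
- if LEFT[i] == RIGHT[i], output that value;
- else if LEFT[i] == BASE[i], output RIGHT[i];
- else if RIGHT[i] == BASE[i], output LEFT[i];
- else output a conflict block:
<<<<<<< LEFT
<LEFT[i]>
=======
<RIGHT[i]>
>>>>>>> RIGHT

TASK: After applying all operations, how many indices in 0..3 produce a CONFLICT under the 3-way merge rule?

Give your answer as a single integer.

Answer: 0

Derivation:
Final LEFT:  [bravo, charlie, foxtrot, echo]
Final RIGHT: [echo, delta, delta, delta]
i=0: L=bravo, R=echo=BASE -> take LEFT -> bravo
i=1: L=charlie, R=delta=BASE -> take LEFT -> charlie
i=2: L=foxtrot=BASE, R=delta -> take RIGHT -> delta
i=3: L=echo=BASE, R=delta -> take RIGHT -> delta
Conflict count: 0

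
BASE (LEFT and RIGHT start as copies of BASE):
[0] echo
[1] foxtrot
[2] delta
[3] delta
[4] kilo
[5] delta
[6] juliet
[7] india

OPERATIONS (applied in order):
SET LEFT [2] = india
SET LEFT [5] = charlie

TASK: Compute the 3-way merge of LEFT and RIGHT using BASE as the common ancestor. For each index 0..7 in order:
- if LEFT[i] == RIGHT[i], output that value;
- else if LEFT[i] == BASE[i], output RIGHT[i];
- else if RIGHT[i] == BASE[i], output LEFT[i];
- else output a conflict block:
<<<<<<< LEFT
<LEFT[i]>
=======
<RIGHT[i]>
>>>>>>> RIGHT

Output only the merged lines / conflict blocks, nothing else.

Final LEFT:  [echo, foxtrot, india, delta, kilo, charlie, juliet, india]
Final RIGHT: [echo, foxtrot, delta, delta, kilo, delta, juliet, india]
i=0: L=echo R=echo -> agree -> echo
i=1: L=foxtrot R=foxtrot -> agree -> foxtrot
i=2: L=india, R=delta=BASE -> take LEFT -> india
i=3: L=delta R=delta -> agree -> delta
i=4: L=kilo R=kilo -> agree -> kilo
i=5: L=charlie, R=delta=BASE -> take LEFT -> charlie
i=6: L=juliet R=juliet -> agree -> juliet
i=7: L=india R=india -> agree -> india

Answer: echo
foxtrot
india
delta
kilo
charlie
juliet
india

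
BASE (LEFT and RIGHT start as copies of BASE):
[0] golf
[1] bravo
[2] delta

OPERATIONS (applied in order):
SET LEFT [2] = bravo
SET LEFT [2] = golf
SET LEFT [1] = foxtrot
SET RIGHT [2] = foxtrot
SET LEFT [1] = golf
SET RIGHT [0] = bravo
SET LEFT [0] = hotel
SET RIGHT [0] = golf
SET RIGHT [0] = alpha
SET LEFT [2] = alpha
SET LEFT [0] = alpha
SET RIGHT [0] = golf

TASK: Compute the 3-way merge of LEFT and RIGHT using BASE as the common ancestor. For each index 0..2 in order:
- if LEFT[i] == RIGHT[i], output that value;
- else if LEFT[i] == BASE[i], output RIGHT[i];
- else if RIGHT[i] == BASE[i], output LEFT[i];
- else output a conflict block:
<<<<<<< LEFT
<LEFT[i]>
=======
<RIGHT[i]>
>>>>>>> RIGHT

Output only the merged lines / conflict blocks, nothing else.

Answer: alpha
golf
<<<<<<< LEFT
alpha
=======
foxtrot
>>>>>>> RIGHT

Derivation:
Final LEFT:  [alpha, golf, alpha]
Final RIGHT: [golf, bravo, foxtrot]
i=0: L=alpha, R=golf=BASE -> take LEFT -> alpha
i=1: L=golf, R=bravo=BASE -> take LEFT -> golf
i=2: BASE=delta L=alpha R=foxtrot all differ -> CONFLICT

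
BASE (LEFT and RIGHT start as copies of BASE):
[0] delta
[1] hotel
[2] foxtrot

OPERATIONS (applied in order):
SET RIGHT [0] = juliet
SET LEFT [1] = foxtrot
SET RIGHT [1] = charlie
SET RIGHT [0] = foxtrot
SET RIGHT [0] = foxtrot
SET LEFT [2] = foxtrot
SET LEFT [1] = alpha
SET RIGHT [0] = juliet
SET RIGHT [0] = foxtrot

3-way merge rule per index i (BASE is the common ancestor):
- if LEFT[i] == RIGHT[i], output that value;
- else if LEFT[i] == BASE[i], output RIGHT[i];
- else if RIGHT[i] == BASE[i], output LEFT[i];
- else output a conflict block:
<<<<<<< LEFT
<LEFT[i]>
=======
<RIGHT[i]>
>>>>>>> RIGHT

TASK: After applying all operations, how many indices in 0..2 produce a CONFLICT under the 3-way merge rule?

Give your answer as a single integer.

Final LEFT:  [delta, alpha, foxtrot]
Final RIGHT: [foxtrot, charlie, foxtrot]
i=0: L=delta=BASE, R=foxtrot -> take RIGHT -> foxtrot
i=1: BASE=hotel L=alpha R=charlie all differ -> CONFLICT
i=2: L=foxtrot R=foxtrot -> agree -> foxtrot
Conflict count: 1

Answer: 1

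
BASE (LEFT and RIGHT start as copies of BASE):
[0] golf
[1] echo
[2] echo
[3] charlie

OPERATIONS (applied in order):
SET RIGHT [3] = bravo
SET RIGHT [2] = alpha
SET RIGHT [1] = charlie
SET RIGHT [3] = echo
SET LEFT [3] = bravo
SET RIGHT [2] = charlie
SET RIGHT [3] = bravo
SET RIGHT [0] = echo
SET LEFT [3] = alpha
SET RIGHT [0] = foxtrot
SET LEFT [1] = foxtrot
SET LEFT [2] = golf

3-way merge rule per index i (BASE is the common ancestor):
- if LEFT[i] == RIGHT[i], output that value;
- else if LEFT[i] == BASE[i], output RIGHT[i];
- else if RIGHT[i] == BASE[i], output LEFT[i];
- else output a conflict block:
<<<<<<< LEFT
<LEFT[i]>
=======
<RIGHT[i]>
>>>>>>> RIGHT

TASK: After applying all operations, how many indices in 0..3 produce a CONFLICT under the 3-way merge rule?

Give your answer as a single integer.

Answer: 3

Derivation:
Final LEFT:  [golf, foxtrot, golf, alpha]
Final RIGHT: [foxtrot, charlie, charlie, bravo]
i=0: L=golf=BASE, R=foxtrot -> take RIGHT -> foxtrot
i=1: BASE=echo L=foxtrot R=charlie all differ -> CONFLICT
i=2: BASE=echo L=golf R=charlie all differ -> CONFLICT
i=3: BASE=charlie L=alpha R=bravo all differ -> CONFLICT
Conflict count: 3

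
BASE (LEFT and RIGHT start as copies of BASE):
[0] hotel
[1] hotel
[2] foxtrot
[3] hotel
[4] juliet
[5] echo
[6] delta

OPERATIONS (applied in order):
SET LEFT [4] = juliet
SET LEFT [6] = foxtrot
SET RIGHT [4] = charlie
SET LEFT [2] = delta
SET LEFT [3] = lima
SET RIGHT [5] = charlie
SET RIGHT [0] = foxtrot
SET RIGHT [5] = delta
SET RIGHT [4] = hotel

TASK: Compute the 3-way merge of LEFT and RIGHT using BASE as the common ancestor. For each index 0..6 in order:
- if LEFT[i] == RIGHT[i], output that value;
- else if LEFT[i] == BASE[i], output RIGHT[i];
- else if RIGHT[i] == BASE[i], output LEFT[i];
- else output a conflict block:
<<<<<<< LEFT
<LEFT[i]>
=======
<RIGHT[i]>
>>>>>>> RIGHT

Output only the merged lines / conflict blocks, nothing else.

Final LEFT:  [hotel, hotel, delta, lima, juliet, echo, foxtrot]
Final RIGHT: [foxtrot, hotel, foxtrot, hotel, hotel, delta, delta]
i=0: L=hotel=BASE, R=foxtrot -> take RIGHT -> foxtrot
i=1: L=hotel R=hotel -> agree -> hotel
i=2: L=delta, R=foxtrot=BASE -> take LEFT -> delta
i=3: L=lima, R=hotel=BASE -> take LEFT -> lima
i=4: L=juliet=BASE, R=hotel -> take RIGHT -> hotel
i=5: L=echo=BASE, R=delta -> take RIGHT -> delta
i=6: L=foxtrot, R=delta=BASE -> take LEFT -> foxtrot

Answer: foxtrot
hotel
delta
lima
hotel
delta
foxtrot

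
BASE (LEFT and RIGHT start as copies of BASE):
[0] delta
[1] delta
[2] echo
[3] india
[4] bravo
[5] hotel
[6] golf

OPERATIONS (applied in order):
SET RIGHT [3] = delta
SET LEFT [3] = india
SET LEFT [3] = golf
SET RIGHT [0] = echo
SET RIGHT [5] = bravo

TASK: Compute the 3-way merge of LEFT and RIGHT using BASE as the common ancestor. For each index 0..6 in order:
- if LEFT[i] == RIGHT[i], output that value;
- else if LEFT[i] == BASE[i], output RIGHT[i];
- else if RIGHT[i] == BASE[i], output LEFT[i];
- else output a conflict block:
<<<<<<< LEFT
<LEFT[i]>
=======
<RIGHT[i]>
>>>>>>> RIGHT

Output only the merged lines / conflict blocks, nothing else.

Final LEFT:  [delta, delta, echo, golf, bravo, hotel, golf]
Final RIGHT: [echo, delta, echo, delta, bravo, bravo, golf]
i=0: L=delta=BASE, R=echo -> take RIGHT -> echo
i=1: L=delta R=delta -> agree -> delta
i=2: L=echo R=echo -> agree -> echo
i=3: BASE=india L=golf R=delta all differ -> CONFLICT
i=4: L=bravo R=bravo -> agree -> bravo
i=5: L=hotel=BASE, R=bravo -> take RIGHT -> bravo
i=6: L=golf R=golf -> agree -> golf

Answer: echo
delta
echo
<<<<<<< LEFT
golf
=======
delta
>>>>>>> RIGHT
bravo
bravo
golf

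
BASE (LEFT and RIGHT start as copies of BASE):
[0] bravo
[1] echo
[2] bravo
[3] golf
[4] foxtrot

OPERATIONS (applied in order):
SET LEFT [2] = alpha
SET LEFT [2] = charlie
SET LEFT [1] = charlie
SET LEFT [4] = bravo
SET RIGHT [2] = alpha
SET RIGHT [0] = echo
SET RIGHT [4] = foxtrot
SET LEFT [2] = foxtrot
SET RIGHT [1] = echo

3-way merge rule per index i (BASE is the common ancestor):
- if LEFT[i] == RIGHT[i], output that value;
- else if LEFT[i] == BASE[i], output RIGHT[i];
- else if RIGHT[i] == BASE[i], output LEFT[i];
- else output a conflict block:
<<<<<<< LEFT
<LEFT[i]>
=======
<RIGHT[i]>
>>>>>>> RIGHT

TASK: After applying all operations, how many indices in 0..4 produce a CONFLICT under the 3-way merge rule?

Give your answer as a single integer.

Final LEFT:  [bravo, charlie, foxtrot, golf, bravo]
Final RIGHT: [echo, echo, alpha, golf, foxtrot]
i=0: L=bravo=BASE, R=echo -> take RIGHT -> echo
i=1: L=charlie, R=echo=BASE -> take LEFT -> charlie
i=2: BASE=bravo L=foxtrot R=alpha all differ -> CONFLICT
i=3: L=golf R=golf -> agree -> golf
i=4: L=bravo, R=foxtrot=BASE -> take LEFT -> bravo
Conflict count: 1

Answer: 1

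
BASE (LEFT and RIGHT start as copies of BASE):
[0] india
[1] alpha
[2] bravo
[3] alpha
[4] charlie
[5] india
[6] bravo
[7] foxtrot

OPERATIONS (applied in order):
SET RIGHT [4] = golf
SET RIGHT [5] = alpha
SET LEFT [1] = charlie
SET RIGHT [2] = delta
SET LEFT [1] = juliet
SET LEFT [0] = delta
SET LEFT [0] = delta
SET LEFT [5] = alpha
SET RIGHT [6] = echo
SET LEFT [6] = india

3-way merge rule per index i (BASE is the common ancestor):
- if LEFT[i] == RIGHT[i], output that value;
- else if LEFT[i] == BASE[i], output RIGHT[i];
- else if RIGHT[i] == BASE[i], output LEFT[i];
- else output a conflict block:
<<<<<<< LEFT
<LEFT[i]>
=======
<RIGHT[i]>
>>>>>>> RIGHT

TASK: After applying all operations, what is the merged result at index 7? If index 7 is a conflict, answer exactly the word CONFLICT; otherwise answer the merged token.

Answer: foxtrot

Derivation:
Final LEFT:  [delta, juliet, bravo, alpha, charlie, alpha, india, foxtrot]
Final RIGHT: [india, alpha, delta, alpha, golf, alpha, echo, foxtrot]
i=0: L=delta, R=india=BASE -> take LEFT -> delta
i=1: L=juliet, R=alpha=BASE -> take LEFT -> juliet
i=2: L=bravo=BASE, R=delta -> take RIGHT -> delta
i=3: L=alpha R=alpha -> agree -> alpha
i=4: L=charlie=BASE, R=golf -> take RIGHT -> golf
i=5: L=alpha R=alpha -> agree -> alpha
i=6: BASE=bravo L=india R=echo all differ -> CONFLICT
i=7: L=foxtrot R=foxtrot -> agree -> foxtrot
Index 7 -> foxtrot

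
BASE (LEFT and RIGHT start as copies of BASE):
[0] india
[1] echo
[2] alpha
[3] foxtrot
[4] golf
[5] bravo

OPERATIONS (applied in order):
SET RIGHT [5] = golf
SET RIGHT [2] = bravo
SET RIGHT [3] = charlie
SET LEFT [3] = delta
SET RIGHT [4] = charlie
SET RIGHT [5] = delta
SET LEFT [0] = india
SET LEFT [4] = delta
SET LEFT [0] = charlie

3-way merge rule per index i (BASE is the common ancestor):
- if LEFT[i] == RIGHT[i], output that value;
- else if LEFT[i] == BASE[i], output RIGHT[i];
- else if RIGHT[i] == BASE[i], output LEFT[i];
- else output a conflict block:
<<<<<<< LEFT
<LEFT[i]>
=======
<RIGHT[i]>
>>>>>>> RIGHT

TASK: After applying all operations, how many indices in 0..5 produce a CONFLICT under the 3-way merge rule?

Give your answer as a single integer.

Final LEFT:  [charlie, echo, alpha, delta, delta, bravo]
Final RIGHT: [india, echo, bravo, charlie, charlie, delta]
i=0: L=charlie, R=india=BASE -> take LEFT -> charlie
i=1: L=echo R=echo -> agree -> echo
i=2: L=alpha=BASE, R=bravo -> take RIGHT -> bravo
i=3: BASE=foxtrot L=delta R=charlie all differ -> CONFLICT
i=4: BASE=golf L=delta R=charlie all differ -> CONFLICT
i=5: L=bravo=BASE, R=delta -> take RIGHT -> delta
Conflict count: 2

Answer: 2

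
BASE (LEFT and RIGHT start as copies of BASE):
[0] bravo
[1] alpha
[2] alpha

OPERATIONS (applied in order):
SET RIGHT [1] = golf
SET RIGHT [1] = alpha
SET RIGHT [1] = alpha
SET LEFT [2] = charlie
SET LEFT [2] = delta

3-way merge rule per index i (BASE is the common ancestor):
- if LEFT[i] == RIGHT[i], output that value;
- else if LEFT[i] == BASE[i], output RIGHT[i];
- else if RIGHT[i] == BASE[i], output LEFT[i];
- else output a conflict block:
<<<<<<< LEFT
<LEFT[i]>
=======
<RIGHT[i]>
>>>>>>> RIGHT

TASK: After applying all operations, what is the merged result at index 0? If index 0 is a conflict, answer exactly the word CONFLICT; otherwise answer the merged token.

Final LEFT:  [bravo, alpha, delta]
Final RIGHT: [bravo, alpha, alpha]
i=0: L=bravo R=bravo -> agree -> bravo
i=1: L=alpha R=alpha -> agree -> alpha
i=2: L=delta, R=alpha=BASE -> take LEFT -> delta
Index 0 -> bravo

Answer: bravo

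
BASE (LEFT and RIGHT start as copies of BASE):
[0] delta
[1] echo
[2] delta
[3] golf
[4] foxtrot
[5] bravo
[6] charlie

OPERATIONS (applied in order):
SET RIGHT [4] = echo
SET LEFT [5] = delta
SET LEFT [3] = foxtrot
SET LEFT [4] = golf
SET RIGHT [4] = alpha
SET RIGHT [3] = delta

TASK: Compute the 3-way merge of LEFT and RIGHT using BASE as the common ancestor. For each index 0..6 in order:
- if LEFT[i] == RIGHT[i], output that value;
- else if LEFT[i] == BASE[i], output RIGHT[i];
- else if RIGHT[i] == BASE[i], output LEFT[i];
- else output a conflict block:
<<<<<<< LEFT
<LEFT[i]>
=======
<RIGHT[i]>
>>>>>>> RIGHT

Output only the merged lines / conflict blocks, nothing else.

Final LEFT:  [delta, echo, delta, foxtrot, golf, delta, charlie]
Final RIGHT: [delta, echo, delta, delta, alpha, bravo, charlie]
i=0: L=delta R=delta -> agree -> delta
i=1: L=echo R=echo -> agree -> echo
i=2: L=delta R=delta -> agree -> delta
i=3: BASE=golf L=foxtrot R=delta all differ -> CONFLICT
i=4: BASE=foxtrot L=golf R=alpha all differ -> CONFLICT
i=5: L=delta, R=bravo=BASE -> take LEFT -> delta
i=6: L=charlie R=charlie -> agree -> charlie

Answer: delta
echo
delta
<<<<<<< LEFT
foxtrot
=======
delta
>>>>>>> RIGHT
<<<<<<< LEFT
golf
=======
alpha
>>>>>>> RIGHT
delta
charlie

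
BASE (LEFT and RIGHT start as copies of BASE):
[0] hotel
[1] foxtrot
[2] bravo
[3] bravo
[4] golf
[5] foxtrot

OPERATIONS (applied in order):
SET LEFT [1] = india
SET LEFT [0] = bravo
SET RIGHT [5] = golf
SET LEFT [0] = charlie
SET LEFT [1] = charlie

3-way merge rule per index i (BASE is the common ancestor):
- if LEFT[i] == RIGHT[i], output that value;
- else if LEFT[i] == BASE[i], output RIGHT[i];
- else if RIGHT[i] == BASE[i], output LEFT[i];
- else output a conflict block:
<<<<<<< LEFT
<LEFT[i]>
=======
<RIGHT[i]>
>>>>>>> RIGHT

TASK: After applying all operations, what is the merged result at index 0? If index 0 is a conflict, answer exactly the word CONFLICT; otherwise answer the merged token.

Answer: charlie

Derivation:
Final LEFT:  [charlie, charlie, bravo, bravo, golf, foxtrot]
Final RIGHT: [hotel, foxtrot, bravo, bravo, golf, golf]
i=0: L=charlie, R=hotel=BASE -> take LEFT -> charlie
i=1: L=charlie, R=foxtrot=BASE -> take LEFT -> charlie
i=2: L=bravo R=bravo -> agree -> bravo
i=3: L=bravo R=bravo -> agree -> bravo
i=4: L=golf R=golf -> agree -> golf
i=5: L=foxtrot=BASE, R=golf -> take RIGHT -> golf
Index 0 -> charlie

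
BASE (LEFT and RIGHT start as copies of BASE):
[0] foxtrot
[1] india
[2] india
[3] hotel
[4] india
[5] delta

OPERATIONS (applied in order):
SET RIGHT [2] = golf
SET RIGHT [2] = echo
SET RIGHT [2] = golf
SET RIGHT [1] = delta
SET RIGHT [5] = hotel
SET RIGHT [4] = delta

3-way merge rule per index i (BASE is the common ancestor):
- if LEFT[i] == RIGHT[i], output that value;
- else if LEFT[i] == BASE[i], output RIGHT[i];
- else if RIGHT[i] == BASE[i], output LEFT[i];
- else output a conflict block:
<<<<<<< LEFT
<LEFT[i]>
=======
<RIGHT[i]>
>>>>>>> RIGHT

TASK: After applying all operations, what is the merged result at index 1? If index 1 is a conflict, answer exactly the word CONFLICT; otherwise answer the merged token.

Answer: delta

Derivation:
Final LEFT:  [foxtrot, india, india, hotel, india, delta]
Final RIGHT: [foxtrot, delta, golf, hotel, delta, hotel]
i=0: L=foxtrot R=foxtrot -> agree -> foxtrot
i=1: L=india=BASE, R=delta -> take RIGHT -> delta
i=2: L=india=BASE, R=golf -> take RIGHT -> golf
i=3: L=hotel R=hotel -> agree -> hotel
i=4: L=india=BASE, R=delta -> take RIGHT -> delta
i=5: L=delta=BASE, R=hotel -> take RIGHT -> hotel
Index 1 -> delta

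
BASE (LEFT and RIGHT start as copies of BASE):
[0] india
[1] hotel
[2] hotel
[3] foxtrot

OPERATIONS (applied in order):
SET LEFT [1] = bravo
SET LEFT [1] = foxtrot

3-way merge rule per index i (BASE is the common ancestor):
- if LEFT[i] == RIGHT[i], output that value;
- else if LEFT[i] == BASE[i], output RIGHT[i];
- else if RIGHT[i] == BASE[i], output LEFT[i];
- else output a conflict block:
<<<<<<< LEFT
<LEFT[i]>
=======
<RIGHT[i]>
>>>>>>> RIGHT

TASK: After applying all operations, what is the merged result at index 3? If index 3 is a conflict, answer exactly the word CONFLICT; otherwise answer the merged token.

Final LEFT:  [india, foxtrot, hotel, foxtrot]
Final RIGHT: [india, hotel, hotel, foxtrot]
i=0: L=india R=india -> agree -> india
i=1: L=foxtrot, R=hotel=BASE -> take LEFT -> foxtrot
i=2: L=hotel R=hotel -> agree -> hotel
i=3: L=foxtrot R=foxtrot -> agree -> foxtrot
Index 3 -> foxtrot

Answer: foxtrot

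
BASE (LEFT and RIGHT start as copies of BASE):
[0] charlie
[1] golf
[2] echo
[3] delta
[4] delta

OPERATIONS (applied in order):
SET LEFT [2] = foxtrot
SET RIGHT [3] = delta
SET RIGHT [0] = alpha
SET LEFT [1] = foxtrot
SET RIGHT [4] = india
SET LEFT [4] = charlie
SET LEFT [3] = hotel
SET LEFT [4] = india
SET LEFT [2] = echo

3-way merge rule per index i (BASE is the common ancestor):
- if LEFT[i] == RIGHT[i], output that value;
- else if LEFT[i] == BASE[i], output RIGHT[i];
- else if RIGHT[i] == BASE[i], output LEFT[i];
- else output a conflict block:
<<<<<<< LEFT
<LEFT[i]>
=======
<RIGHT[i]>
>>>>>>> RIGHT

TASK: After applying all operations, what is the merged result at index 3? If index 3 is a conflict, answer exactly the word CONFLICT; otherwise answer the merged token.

Final LEFT:  [charlie, foxtrot, echo, hotel, india]
Final RIGHT: [alpha, golf, echo, delta, india]
i=0: L=charlie=BASE, R=alpha -> take RIGHT -> alpha
i=1: L=foxtrot, R=golf=BASE -> take LEFT -> foxtrot
i=2: L=echo R=echo -> agree -> echo
i=3: L=hotel, R=delta=BASE -> take LEFT -> hotel
i=4: L=india R=india -> agree -> india
Index 3 -> hotel

Answer: hotel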